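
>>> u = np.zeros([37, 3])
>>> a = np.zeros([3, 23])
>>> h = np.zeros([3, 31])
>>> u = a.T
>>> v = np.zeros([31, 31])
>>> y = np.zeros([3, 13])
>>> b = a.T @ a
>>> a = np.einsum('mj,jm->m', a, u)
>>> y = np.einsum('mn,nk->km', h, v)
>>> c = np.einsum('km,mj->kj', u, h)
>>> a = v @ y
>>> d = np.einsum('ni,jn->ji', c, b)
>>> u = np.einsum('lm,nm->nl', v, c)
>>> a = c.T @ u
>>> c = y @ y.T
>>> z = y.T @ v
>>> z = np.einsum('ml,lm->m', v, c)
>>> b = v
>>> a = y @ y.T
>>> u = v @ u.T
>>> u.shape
(31, 23)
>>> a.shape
(31, 31)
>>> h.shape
(3, 31)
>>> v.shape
(31, 31)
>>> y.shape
(31, 3)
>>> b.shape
(31, 31)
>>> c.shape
(31, 31)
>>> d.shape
(23, 31)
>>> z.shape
(31,)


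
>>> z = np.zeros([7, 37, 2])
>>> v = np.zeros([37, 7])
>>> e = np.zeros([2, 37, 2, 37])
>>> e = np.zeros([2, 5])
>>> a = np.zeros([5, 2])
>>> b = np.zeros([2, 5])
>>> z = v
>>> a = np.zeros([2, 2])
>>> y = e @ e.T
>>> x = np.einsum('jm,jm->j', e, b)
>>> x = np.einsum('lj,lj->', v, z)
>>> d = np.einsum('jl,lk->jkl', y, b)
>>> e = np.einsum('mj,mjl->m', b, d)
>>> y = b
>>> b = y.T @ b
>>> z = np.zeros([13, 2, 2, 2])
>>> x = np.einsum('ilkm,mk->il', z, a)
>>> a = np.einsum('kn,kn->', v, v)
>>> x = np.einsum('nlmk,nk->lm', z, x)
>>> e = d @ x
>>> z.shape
(13, 2, 2, 2)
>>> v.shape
(37, 7)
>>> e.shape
(2, 5, 2)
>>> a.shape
()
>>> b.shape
(5, 5)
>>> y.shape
(2, 5)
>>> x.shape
(2, 2)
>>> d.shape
(2, 5, 2)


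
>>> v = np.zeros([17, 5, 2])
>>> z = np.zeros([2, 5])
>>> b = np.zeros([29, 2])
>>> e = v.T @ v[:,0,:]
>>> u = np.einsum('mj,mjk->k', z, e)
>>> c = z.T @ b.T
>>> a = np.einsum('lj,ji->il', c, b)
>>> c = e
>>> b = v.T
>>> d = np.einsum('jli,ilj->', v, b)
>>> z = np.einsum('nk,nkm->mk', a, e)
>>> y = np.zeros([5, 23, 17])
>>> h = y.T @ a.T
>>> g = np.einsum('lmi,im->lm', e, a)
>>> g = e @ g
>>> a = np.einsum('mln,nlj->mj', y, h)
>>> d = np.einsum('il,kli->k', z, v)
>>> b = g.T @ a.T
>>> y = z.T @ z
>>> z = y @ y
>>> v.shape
(17, 5, 2)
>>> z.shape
(5, 5)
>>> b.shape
(5, 5, 5)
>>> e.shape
(2, 5, 2)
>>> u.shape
(2,)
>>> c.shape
(2, 5, 2)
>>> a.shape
(5, 2)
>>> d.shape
(17,)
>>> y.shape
(5, 5)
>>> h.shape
(17, 23, 2)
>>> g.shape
(2, 5, 5)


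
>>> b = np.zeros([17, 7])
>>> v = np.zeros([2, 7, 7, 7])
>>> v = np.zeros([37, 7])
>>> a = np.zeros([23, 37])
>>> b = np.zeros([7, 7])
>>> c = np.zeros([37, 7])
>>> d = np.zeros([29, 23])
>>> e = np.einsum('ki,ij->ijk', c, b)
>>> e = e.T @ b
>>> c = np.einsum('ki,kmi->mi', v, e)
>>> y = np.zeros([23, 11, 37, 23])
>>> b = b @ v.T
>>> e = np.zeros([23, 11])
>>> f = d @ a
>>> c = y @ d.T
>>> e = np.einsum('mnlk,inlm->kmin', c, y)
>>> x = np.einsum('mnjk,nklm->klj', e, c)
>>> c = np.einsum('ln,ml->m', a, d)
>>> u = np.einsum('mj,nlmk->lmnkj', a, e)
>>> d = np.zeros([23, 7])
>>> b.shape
(7, 37)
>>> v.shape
(37, 7)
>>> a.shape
(23, 37)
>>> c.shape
(29,)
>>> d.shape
(23, 7)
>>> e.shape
(29, 23, 23, 11)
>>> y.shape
(23, 11, 37, 23)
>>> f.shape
(29, 37)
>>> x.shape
(11, 37, 23)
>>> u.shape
(23, 23, 29, 11, 37)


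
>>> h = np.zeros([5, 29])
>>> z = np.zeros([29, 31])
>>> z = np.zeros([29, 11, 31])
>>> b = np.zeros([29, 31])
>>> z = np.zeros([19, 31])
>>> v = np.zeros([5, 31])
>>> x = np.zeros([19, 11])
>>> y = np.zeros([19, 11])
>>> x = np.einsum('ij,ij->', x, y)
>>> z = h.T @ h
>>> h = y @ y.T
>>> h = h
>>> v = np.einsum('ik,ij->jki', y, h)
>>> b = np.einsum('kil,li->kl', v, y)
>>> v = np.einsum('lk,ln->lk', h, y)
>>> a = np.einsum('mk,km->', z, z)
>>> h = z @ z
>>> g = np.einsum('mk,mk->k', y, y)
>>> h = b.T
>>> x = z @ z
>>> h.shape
(19, 19)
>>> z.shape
(29, 29)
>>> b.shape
(19, 19)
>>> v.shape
(19, 19)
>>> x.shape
(29, 29)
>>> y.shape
(19, 11)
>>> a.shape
()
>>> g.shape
(11,)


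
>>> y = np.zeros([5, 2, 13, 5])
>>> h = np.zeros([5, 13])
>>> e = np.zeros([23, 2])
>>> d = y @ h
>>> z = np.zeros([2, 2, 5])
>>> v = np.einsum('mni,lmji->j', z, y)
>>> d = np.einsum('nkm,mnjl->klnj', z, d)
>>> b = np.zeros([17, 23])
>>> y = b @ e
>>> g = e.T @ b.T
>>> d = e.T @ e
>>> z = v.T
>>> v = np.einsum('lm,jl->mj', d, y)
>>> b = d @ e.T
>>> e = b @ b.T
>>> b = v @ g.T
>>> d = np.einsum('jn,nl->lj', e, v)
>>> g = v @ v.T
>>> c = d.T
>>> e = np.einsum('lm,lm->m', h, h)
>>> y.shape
(17, 2)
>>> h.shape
(5, 13)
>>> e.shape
(13,)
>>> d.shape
(17, 2)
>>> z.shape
(13,)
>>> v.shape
(2, 17)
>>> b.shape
(2, 2)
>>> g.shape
(2, 2)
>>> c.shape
(2, 17)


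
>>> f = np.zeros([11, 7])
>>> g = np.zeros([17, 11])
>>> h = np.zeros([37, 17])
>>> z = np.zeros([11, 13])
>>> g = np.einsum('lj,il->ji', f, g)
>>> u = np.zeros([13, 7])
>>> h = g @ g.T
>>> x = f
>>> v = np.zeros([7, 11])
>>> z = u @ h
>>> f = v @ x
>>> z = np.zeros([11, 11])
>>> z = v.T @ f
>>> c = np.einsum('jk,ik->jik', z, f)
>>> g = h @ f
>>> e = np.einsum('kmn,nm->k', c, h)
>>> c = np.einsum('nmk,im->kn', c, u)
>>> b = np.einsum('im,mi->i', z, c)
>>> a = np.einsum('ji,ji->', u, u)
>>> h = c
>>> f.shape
(7, 7)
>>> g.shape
(7, 7)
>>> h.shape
(7, 11)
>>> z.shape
(11, 7)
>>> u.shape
(13, 7)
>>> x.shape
(11, 7)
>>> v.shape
(7, 11)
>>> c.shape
(7, 11)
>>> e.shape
(11,)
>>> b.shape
(11,)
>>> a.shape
()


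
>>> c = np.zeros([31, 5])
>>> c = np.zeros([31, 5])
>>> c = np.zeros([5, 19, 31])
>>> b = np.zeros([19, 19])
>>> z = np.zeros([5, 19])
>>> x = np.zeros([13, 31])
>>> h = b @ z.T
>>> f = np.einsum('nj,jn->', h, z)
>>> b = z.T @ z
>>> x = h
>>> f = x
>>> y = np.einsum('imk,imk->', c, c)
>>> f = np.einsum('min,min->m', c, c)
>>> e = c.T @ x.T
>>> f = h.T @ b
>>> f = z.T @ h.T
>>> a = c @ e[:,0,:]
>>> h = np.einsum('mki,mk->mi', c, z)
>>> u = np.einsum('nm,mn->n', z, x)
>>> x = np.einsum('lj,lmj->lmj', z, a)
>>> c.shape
(5, 19, 31)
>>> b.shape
(19, 19)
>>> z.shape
(5, 19)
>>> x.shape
(5, 19, 19)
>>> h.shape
(5, 31)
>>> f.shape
(19, 19)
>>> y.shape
()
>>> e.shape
(31, 19, 19)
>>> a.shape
(5, 19, 19)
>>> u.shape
(5,)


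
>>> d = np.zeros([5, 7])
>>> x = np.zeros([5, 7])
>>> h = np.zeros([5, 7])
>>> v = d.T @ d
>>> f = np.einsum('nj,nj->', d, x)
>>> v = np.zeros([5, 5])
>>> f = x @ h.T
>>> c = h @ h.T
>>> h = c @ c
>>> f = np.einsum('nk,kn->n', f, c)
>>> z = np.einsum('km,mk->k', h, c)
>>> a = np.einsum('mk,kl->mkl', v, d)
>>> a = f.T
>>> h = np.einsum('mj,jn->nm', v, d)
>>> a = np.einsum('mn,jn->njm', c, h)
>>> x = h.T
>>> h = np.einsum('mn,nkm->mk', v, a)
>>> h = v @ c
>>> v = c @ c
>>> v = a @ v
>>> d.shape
(5, 7)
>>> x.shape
(5, 7)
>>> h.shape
(5, 5)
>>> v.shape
(5, 7, 5)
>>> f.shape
(5,)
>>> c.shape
(5, 5)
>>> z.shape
(5,)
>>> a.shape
(5, 7, 5)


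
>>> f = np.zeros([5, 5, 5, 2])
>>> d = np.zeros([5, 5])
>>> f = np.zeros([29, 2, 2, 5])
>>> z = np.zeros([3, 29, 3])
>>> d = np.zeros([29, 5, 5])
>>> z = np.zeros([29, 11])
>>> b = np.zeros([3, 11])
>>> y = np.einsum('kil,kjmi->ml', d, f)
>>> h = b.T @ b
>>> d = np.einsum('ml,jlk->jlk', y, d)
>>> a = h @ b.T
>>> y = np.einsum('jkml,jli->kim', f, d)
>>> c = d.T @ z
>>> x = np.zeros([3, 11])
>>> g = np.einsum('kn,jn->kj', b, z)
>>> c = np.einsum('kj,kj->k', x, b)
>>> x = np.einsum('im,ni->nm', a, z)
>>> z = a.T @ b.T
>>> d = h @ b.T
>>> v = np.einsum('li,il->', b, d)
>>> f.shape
(29, 2, 2, 5)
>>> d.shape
(11, 3)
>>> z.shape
(3, 3)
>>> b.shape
(3, 11)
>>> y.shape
(2, 5, 2)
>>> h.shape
(11, 11)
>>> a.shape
(11, 3)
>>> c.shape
(3,)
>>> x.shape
(29, 3)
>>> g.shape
(3, 29)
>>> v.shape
()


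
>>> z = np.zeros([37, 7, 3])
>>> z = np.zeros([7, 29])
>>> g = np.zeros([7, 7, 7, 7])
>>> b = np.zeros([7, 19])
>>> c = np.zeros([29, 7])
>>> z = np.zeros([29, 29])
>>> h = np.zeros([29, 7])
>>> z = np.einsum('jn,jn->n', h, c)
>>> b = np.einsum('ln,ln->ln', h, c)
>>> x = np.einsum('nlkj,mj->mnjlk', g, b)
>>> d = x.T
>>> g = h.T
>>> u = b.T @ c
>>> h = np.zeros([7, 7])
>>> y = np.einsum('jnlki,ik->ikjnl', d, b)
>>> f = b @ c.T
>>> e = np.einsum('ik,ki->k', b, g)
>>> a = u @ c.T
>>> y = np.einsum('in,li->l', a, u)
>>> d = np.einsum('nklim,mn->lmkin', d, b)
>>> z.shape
(7,)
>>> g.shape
(7, 29)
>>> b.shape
(29, 7)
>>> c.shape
(29, 7)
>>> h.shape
(7, 7)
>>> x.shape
(29, 7, 7, 7, 7)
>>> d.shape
(7, 29, 7, 7, 7)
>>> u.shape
(7, 7)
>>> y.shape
(7,)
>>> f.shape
(29, 29)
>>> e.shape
(7,)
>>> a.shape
(7, 29)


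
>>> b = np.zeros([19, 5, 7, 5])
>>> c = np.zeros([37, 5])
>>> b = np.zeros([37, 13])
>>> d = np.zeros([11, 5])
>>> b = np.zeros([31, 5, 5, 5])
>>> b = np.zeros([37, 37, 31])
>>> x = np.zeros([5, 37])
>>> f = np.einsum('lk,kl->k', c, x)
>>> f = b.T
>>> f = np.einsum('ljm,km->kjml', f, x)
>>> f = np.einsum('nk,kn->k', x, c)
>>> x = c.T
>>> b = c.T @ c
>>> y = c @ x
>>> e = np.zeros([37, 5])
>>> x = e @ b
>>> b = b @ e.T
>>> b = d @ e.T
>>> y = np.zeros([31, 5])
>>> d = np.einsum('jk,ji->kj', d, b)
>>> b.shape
(11, 37)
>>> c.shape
(37, 5)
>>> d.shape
(5, 11)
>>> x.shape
(37, 5)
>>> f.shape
(37,)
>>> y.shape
(31, 5)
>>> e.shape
(37, 5)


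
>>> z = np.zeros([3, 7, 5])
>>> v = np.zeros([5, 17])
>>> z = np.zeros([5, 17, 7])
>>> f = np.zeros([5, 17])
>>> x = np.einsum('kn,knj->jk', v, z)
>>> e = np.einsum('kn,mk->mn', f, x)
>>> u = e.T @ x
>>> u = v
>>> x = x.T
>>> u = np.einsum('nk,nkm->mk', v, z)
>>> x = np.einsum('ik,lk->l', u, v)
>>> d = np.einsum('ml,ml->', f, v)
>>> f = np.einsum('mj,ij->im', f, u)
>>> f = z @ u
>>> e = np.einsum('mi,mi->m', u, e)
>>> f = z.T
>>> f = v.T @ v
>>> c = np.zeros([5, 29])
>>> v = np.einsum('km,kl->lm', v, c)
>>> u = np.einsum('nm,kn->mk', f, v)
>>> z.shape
(5, 17, 7)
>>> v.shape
(29, 17)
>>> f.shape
(17, 17)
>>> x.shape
(5,)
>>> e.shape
(7,)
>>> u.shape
(17, 29)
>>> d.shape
()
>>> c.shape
(5, 29)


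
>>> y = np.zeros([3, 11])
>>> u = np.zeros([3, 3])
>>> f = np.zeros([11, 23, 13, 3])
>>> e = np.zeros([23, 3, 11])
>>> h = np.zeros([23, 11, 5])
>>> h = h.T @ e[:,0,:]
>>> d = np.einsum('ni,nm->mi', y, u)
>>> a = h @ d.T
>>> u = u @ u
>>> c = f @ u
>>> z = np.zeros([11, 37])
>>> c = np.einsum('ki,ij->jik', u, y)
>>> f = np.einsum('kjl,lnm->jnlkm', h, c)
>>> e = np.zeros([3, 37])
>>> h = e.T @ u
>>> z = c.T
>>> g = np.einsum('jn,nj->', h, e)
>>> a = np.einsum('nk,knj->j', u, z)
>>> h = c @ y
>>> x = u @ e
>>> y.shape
(3, 11)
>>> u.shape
(3, 3)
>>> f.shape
(11, 3, 11, 5, 3)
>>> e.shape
(3, 37)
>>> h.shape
(11, 3, 11)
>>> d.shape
(3, 11)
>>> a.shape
(11,)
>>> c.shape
(11, 3, 3)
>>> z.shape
(3, 3, 11)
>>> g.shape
()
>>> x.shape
(3, 37)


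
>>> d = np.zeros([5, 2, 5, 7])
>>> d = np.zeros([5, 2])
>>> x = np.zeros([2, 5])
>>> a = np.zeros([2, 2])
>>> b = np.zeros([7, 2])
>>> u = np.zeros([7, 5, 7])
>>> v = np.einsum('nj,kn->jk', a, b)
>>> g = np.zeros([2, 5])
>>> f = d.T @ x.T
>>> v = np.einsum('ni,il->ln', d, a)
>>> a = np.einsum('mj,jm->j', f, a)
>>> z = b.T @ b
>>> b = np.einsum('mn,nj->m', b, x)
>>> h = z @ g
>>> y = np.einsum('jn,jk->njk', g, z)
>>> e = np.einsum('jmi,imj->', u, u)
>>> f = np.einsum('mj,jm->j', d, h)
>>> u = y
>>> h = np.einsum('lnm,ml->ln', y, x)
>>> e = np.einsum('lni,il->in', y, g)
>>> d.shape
(5, 2)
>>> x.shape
(2, 5)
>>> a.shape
(2,)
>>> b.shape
(7,)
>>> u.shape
(5, 2, 2)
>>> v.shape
(2, 5)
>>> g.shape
(2, 5)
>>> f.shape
(2,)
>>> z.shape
(2, 2)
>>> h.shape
(5, 2)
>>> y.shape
(5, 2, 2)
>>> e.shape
(2, 2)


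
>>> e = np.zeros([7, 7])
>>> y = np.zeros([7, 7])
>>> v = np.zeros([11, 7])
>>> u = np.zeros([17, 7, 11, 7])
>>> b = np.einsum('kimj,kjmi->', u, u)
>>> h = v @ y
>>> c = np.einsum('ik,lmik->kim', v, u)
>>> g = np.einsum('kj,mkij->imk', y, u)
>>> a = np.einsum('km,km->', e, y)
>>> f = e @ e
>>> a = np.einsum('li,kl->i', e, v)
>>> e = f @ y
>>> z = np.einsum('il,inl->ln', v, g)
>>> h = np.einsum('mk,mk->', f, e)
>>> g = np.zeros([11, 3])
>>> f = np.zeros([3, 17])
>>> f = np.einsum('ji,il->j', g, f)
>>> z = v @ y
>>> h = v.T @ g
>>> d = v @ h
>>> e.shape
(7, 7)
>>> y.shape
(7, 7)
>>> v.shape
(11, 7)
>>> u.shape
(17, 7, 11, 7)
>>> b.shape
()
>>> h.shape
(7, 3)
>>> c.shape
(7, 11, 7)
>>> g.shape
(11, 3)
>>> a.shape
(7,)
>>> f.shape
(11,)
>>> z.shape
(11, 7)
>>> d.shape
(11, 3)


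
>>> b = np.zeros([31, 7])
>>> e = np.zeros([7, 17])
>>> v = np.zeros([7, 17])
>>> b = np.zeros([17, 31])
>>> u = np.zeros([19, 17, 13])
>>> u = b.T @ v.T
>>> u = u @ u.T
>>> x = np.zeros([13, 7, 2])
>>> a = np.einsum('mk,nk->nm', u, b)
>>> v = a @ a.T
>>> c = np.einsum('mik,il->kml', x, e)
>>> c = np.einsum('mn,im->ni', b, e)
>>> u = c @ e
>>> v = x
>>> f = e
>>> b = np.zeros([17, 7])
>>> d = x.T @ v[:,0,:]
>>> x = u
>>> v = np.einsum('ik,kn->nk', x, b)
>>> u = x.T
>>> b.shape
(17, 7)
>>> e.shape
(7, 17)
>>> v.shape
(7, 17)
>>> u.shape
(17, 31)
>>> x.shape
(31, 17)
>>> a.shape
(17, 31)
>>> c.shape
(31, 7)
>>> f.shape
(7, 17)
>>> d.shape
(2, 7, 2)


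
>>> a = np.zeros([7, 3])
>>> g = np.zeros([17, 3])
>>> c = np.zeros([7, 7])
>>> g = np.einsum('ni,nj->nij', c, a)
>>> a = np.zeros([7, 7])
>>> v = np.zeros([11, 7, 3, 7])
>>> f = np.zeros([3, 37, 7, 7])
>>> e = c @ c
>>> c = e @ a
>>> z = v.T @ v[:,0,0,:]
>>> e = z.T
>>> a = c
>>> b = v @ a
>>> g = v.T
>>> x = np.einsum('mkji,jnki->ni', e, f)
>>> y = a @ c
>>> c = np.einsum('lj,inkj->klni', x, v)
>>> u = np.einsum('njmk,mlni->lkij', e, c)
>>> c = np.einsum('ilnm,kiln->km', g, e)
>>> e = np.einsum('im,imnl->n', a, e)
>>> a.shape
(7, 7)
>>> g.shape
(7, 3, 7, 11)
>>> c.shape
(7, 11)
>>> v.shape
(11, 7, 3, 7)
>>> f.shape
(3, 37, 7, 7)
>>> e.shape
(3,)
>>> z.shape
(7, 3, 7, 7)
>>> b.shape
(11, 7, 3, 7)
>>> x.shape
(37, 7)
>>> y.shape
(7, 7)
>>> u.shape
(37, 7, 11, 7)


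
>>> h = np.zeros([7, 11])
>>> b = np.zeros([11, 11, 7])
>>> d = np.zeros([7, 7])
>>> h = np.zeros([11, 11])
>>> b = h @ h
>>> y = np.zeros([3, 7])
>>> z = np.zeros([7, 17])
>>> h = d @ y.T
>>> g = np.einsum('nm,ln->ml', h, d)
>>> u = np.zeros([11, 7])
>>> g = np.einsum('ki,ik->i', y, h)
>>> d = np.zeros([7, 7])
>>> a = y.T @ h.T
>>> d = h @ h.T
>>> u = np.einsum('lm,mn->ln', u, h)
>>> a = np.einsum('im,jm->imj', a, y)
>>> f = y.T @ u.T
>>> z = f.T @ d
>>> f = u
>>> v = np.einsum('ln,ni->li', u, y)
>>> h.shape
(7, 3)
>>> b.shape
(11, 11)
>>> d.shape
(7, 7)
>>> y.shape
(3, 7)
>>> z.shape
(11, 7)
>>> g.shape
(7,)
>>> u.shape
(11, 3)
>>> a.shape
(7, 7, 3)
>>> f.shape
(11, 3)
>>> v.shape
(11, 7)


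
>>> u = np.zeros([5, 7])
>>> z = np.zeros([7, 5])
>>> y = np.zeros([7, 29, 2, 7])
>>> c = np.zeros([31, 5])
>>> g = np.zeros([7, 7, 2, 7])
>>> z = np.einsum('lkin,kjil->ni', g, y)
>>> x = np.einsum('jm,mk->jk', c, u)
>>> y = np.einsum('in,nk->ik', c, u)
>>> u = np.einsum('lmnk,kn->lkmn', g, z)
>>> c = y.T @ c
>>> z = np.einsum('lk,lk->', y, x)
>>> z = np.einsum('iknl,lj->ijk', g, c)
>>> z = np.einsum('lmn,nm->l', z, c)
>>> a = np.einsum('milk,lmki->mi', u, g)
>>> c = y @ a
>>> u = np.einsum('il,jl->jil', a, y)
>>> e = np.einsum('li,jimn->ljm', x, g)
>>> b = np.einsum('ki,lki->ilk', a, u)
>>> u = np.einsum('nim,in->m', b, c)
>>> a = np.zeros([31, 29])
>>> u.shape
(7,)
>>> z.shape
(7,)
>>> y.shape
(31, 7)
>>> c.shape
(31, 7)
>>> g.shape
(7, 7, 2, 7)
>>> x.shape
(31, 7)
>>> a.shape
(31, 29)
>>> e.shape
(31, 7, 2)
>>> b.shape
(7, 31, 7)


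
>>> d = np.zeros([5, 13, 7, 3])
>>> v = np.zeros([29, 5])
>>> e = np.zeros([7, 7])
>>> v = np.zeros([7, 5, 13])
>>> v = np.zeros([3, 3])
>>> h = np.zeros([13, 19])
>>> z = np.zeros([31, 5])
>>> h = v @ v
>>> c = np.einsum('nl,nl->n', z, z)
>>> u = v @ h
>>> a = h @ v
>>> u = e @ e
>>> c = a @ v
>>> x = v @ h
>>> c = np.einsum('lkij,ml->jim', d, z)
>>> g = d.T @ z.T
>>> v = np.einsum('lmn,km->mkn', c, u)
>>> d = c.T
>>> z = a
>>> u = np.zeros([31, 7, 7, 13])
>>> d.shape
(31, 7, 3)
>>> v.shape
(7, 7, 31)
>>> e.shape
(7, 7)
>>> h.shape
(3, 3)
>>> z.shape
(3, 3)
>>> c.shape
(3, 7, 31)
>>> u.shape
(31, 7, 7, 13)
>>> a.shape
(3, 3)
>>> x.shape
(3, 3)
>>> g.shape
(3, 7, 13, 31)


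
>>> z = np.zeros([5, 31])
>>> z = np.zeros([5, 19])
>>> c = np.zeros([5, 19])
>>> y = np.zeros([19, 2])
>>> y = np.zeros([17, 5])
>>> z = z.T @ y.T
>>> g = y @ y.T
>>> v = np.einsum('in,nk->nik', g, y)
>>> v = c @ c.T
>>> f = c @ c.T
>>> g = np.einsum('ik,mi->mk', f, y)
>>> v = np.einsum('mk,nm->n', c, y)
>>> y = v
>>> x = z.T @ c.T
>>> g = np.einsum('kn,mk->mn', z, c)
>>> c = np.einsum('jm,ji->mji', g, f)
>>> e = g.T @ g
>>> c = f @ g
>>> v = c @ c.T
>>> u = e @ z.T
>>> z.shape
(19, 17)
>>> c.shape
(5, 17)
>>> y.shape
(17,)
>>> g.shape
(5, 17)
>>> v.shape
(5, 5)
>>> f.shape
(5, 5)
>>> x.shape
(17, 5)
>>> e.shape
(17, 17)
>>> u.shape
(17, 19)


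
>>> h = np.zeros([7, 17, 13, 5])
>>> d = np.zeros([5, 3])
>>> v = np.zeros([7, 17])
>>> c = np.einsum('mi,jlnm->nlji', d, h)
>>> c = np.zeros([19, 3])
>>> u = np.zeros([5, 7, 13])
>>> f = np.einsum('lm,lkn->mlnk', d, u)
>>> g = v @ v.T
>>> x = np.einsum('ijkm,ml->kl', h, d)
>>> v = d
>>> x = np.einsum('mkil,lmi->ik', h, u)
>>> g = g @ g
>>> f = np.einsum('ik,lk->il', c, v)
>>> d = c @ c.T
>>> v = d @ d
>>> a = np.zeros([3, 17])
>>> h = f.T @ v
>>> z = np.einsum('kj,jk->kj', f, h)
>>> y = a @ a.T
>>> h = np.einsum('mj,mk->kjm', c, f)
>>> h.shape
(5, 3, 19)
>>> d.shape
(19, 19)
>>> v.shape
(19, 19)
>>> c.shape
(19, 3)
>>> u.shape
(5, 7, 13)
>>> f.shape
(19, 5)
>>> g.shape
(7, 7)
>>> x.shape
(13, 17)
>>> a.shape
(3, 17)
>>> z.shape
(19, 5)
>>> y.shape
(3, 3)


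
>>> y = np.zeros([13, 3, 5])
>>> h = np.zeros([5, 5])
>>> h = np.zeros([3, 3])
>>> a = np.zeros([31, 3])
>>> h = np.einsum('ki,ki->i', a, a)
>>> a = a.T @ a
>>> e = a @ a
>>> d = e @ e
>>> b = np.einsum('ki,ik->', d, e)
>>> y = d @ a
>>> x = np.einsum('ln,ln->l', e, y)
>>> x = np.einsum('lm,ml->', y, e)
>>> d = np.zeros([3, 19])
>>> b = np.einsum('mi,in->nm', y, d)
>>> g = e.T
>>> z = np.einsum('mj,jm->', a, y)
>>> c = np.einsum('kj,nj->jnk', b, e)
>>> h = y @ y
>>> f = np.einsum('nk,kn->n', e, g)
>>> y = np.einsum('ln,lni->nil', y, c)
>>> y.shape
(3, 19, 3)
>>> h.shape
(3, 3)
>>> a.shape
(3, 3)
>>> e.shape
(3, 3)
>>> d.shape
(3, 19)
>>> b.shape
(19, 3)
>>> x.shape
()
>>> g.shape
(3, 3)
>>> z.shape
()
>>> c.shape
(3, 3, 19)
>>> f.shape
(3,)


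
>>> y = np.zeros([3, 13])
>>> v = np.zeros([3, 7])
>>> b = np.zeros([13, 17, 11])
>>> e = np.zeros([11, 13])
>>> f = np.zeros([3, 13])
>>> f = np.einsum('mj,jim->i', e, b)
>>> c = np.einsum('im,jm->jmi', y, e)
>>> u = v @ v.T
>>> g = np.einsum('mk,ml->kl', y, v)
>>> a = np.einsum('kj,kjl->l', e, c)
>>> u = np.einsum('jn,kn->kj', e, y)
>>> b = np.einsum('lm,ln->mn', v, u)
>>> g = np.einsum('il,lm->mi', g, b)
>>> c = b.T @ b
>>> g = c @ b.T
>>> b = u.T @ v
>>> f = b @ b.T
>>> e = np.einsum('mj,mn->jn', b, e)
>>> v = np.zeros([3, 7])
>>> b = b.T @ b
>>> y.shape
(3, 13)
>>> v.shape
(3, 7)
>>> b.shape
(7, 7)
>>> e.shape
(7, 13)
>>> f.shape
(11, 11)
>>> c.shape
(11, 11)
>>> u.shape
(3, 11)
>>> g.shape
(11, 7)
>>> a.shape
(3,)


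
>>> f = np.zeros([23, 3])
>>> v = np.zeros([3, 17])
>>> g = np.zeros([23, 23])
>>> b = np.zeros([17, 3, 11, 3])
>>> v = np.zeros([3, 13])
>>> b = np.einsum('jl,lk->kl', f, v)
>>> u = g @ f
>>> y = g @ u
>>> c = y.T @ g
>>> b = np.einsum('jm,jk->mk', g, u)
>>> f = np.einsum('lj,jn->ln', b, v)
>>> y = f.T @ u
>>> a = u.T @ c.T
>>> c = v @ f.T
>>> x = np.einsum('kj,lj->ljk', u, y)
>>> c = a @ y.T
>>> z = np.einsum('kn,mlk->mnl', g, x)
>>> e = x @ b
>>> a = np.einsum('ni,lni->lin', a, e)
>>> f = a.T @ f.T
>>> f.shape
(3, 3, 23)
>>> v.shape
(3, 13)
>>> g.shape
(23, 23)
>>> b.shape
(23, 3)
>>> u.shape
(23, 3)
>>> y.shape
(13, 3)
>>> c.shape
(3, 13)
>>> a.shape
(13, 3, 3)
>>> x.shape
(13, 3, 23)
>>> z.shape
(13, 23, 3)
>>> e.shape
(13, 3, 3)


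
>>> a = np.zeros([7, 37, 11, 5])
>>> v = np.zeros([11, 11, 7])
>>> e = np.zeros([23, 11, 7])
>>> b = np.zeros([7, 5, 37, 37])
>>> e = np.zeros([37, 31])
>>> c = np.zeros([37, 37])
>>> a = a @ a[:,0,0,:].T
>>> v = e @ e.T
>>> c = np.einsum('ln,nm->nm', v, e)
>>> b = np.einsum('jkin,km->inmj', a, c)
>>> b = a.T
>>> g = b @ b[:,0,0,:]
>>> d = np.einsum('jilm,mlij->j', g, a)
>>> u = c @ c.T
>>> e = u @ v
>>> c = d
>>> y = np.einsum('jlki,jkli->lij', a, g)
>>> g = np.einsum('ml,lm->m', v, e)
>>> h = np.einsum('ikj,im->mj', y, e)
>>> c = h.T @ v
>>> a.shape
(7, 37, 11, 7)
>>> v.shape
(37, 37)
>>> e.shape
(37, 37)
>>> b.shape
(7, 11, 37, 7)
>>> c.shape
(7, 37)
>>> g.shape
(37,)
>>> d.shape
(7,)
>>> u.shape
(37, 37)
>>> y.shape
(37, 7, 7)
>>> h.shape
(37, 7)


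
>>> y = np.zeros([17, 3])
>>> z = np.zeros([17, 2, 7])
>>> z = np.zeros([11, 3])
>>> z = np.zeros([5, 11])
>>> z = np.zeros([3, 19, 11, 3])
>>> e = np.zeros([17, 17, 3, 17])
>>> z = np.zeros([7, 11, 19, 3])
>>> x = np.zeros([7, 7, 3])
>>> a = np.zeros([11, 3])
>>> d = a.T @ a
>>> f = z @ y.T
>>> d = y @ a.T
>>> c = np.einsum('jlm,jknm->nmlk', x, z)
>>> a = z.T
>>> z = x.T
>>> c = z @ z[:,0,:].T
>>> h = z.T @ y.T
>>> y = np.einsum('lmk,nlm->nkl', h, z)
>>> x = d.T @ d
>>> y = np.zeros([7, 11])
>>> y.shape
(7, 11)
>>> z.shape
(3, 7, 7)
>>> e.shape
(17, 17, 3, 17)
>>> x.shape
(11, 11)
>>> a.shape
(3, 19, 11, 7)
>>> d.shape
(17, 11)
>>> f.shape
(7, 11, 19, 17)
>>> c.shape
(3, 7, 3)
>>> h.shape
(7, 7, 17)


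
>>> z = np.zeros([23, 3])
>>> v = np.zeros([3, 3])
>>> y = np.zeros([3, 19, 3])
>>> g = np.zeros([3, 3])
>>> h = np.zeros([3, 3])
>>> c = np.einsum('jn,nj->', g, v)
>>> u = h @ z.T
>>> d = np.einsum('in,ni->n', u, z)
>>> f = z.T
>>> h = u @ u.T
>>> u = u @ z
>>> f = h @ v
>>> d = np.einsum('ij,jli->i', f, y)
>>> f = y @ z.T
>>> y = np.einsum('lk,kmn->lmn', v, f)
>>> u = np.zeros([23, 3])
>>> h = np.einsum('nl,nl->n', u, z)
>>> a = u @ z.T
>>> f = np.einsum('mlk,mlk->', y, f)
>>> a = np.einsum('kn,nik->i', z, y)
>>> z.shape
(23, 3)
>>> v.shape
(3, 3)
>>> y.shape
(3, 19, 23)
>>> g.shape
(3, 3)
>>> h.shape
(23,)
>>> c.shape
()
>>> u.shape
(23, 3)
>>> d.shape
(3,)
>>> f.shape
()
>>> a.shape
(19,)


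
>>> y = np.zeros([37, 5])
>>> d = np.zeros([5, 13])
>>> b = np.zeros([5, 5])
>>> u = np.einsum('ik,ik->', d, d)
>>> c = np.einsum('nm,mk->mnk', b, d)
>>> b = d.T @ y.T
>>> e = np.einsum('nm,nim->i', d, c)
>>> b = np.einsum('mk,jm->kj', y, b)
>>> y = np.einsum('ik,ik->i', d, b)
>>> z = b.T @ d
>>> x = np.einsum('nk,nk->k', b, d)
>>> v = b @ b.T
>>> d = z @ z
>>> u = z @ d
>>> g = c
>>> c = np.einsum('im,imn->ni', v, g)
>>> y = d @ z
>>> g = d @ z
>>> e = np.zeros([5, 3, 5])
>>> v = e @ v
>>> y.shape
(13, 13)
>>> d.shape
(13, 13)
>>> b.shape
(5, 13)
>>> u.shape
(13, 13)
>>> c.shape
(13, 5)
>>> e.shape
(5, 3, 5)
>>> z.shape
(13, 13)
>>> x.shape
(13,)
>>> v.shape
(5, 3, 5)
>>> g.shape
(13, 13)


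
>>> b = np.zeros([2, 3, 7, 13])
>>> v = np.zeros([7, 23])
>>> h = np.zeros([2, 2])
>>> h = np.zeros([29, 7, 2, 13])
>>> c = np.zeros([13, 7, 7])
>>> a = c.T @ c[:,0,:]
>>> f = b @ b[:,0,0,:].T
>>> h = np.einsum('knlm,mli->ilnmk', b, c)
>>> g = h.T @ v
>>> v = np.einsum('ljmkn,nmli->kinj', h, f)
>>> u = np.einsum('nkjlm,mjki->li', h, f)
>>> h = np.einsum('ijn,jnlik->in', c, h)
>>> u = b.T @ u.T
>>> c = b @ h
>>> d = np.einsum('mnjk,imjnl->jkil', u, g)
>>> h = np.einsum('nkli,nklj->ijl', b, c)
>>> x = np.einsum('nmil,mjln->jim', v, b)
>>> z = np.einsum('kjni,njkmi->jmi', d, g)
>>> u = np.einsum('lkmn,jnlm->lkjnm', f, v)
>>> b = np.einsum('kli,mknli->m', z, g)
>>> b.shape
(2,)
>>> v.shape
(13, 2, 2, 7)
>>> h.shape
(13, 7, 7)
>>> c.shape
(2, 3, 7, 7)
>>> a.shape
(7, 7, 7)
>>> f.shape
(2, 3, 7, 2)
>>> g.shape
(2, 13, 3, 7, 23)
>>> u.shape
(2, 3, 13, 2, 7)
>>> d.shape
(3, 13, 2, 23)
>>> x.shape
(3, 2, 2)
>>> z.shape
(13, 7, 23)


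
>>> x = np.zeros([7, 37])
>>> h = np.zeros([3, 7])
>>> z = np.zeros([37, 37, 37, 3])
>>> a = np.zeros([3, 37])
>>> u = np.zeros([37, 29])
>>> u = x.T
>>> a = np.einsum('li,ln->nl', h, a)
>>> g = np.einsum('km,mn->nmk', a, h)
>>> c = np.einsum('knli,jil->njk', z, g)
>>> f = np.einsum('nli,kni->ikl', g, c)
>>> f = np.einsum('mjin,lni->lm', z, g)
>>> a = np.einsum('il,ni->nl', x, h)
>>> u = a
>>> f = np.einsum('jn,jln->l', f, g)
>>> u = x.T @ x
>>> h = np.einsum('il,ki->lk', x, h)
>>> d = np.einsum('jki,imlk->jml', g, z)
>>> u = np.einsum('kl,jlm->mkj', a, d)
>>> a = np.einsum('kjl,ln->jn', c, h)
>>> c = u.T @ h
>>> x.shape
(7, 37)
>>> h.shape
(37, 3)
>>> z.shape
(37, 37, 37, 3)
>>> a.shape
(7, 3)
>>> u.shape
(37, 3, 7)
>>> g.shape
(7, 3, 37)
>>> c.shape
(7, 3, 3)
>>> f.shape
(3,)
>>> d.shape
(7, 37, 37)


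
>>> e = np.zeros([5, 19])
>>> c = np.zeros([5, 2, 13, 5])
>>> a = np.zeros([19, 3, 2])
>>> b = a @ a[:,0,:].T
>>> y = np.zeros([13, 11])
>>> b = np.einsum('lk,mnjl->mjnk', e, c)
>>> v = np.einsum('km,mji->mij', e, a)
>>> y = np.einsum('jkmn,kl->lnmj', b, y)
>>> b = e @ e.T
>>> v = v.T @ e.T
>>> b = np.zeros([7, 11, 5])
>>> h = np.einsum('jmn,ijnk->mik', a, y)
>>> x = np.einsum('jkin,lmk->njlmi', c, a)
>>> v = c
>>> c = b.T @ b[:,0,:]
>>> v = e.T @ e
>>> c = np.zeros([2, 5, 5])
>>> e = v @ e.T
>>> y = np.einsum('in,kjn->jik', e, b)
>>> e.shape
(19, 5)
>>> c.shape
(2, 5, 5)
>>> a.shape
(19, 3, 2)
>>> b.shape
(7, 11, 5)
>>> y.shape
(11, 19, 7)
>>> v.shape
(19, 19)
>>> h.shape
(3, 11, 5)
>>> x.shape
(5, 5, 19, 3, 13)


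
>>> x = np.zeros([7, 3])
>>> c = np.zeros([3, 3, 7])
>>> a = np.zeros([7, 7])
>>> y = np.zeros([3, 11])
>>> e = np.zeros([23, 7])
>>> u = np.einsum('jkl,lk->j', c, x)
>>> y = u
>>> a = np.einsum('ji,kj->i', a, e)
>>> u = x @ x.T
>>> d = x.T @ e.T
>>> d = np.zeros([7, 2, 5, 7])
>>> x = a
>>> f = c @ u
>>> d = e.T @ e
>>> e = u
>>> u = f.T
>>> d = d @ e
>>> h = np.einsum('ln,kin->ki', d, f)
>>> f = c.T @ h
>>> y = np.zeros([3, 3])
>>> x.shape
(7,)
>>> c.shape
(3, 3, 7)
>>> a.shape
(7,)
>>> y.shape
(3, 3)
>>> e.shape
(7, 7)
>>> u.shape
(7, 3, 3)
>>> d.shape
(7, 7)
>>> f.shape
(7, 3, 3)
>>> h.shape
(3, 3)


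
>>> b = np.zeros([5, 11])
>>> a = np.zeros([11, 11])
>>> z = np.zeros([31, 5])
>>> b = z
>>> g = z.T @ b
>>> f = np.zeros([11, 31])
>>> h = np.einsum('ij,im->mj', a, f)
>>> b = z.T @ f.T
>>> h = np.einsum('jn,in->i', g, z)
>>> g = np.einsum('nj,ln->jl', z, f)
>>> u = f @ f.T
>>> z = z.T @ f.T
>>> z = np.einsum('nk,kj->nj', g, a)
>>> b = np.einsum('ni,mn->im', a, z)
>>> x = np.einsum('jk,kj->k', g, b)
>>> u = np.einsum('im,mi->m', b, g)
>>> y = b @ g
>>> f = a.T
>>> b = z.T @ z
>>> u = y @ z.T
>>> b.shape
(11, 11)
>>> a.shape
(11, 11)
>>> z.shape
(5, 11)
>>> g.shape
(5, 11)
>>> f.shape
(11, 11)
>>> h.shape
(31,)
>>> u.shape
(11, 5)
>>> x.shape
(11,)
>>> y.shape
(11, 11)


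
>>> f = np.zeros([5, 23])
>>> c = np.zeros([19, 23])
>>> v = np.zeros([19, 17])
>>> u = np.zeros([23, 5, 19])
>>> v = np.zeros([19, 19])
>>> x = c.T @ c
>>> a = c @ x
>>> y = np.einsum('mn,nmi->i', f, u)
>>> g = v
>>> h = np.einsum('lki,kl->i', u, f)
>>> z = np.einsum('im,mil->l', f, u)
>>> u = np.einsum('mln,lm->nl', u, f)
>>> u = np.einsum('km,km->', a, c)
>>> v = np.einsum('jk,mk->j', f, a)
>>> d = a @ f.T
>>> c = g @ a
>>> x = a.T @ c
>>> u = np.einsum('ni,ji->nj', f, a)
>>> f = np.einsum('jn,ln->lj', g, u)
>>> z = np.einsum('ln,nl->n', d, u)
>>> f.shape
(5, 19)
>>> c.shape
(19, 23)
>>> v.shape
(5,)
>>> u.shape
(5, 19)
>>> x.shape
(23, 23)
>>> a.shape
(19, 23)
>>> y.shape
(19,)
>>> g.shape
(19, 19)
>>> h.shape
(19,)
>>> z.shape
(5,)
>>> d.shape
(19, 5)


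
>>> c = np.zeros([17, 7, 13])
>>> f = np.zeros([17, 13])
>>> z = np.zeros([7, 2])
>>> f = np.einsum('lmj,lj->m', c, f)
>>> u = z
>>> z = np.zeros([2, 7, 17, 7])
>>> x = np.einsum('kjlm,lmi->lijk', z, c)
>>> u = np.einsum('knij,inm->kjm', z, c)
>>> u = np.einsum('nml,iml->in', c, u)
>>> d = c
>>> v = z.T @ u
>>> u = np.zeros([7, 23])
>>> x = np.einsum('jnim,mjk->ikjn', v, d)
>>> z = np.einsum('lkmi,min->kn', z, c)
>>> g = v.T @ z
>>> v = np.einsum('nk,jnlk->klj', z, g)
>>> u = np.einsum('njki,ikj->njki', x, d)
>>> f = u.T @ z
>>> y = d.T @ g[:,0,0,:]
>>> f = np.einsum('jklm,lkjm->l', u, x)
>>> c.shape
(17, 7, 13)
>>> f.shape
(7,)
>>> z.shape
(7, 13)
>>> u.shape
(7, 13, 7, 17)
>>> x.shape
(7, 13, 7, 17)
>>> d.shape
(17, 7, 13)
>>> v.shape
(13, 17, 17)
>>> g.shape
(17, 7, 17, 13)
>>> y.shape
(13, 7, 13)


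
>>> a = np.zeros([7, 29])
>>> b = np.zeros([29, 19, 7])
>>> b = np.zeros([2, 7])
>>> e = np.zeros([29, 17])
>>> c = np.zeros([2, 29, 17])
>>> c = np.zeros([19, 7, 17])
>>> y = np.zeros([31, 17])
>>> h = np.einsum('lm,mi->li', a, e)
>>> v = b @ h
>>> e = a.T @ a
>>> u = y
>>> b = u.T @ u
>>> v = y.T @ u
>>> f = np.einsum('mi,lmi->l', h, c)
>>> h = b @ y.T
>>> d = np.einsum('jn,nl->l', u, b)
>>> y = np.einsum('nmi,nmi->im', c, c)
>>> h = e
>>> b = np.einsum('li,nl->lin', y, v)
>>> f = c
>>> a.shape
(7, 29)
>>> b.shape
(17, 7, 17)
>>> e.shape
(29, 29)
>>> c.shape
(19, 7, 17)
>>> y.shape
(17, 7)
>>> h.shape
(29, 29)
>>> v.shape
(17, 17)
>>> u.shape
(31, 17)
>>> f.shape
(19, 7, 17)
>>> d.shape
(17,)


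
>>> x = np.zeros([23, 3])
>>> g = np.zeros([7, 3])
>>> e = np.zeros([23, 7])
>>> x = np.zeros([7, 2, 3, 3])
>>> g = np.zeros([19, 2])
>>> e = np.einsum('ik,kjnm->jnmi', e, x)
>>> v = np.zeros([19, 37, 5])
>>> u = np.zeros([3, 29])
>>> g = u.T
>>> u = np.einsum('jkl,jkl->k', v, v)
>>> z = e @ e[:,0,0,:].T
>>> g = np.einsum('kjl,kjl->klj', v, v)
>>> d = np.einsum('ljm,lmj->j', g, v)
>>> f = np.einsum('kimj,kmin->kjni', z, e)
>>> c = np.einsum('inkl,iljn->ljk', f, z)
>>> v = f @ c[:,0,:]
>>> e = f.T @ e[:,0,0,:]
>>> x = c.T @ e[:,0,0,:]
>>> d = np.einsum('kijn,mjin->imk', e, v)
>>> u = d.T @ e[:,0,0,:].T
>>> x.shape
(23, 3, 23)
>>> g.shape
(19, 5, 37)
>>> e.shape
(3, 23, 2, 23)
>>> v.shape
(2, 2, 23, 23)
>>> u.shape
(3, 2, 3)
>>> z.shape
(2, 3, 3, 2)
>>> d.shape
(23, 2, 3)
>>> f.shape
(2, 2, 23, 3)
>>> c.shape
(3, 3, 23)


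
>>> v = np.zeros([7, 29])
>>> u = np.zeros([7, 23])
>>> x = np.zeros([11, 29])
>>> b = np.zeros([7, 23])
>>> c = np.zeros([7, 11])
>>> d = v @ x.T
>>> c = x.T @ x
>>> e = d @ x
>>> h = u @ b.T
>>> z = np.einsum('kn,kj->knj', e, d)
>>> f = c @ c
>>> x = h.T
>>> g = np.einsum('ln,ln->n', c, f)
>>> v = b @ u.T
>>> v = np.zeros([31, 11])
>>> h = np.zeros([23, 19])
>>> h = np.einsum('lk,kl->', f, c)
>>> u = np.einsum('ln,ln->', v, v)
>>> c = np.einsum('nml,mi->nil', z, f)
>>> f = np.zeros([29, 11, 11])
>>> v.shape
(31, 11)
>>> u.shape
()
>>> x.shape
(7, 7)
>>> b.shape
(7, 23)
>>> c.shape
(7, 29, 11)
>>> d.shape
(7, 11)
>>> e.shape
(7, 29)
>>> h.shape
()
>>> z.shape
(7, 29, 11)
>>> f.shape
(29, 11, 11)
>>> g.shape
(29,)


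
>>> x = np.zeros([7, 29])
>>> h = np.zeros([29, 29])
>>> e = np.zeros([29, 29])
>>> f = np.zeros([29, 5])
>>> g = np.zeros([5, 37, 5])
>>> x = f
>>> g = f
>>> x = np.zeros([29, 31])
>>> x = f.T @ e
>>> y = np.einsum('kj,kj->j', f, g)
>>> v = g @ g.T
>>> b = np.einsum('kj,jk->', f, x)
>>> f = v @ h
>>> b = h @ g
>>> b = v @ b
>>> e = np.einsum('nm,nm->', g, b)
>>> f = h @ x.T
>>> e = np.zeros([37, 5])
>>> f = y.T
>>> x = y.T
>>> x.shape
(5,)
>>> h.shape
(29, 29)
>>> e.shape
(37, 5)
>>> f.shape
(5,)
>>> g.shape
(29, 5)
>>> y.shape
(5,)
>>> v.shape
(29, 29)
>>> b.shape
(29, 5)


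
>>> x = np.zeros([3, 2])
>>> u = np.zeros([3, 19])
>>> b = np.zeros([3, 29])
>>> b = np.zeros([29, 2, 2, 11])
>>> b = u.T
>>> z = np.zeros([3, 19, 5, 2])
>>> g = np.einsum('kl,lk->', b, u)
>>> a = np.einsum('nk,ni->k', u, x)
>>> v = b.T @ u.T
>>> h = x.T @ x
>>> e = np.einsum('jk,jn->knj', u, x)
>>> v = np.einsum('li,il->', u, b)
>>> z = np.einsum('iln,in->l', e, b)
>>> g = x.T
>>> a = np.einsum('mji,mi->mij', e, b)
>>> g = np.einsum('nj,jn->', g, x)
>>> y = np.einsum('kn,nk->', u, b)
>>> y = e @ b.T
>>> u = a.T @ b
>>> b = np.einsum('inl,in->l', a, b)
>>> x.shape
(3, 2)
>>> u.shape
(2, 3, 3)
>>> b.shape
(2,)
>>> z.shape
(2,)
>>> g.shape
()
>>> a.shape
(19, 3, 2)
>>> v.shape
()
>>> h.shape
(2, 2)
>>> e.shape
(19, 2, 3)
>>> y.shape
(19, 2, 19)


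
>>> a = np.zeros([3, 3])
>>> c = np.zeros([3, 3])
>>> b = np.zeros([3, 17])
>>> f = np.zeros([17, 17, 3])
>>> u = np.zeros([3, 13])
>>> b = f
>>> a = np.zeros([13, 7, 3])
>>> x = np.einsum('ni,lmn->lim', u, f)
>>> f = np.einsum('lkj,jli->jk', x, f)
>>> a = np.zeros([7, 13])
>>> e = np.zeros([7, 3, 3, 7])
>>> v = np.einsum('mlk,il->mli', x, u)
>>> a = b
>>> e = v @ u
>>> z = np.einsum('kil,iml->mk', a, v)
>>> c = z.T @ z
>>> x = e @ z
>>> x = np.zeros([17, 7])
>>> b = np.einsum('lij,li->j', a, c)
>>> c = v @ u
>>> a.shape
(17, 17, 3)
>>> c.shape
(17, 13, 13)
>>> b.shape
(3,)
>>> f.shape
(17, 13)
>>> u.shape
(3, 13)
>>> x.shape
(17, 7)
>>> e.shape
(17, 13, 13)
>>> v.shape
(17, 13, 3)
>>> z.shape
(13, 17)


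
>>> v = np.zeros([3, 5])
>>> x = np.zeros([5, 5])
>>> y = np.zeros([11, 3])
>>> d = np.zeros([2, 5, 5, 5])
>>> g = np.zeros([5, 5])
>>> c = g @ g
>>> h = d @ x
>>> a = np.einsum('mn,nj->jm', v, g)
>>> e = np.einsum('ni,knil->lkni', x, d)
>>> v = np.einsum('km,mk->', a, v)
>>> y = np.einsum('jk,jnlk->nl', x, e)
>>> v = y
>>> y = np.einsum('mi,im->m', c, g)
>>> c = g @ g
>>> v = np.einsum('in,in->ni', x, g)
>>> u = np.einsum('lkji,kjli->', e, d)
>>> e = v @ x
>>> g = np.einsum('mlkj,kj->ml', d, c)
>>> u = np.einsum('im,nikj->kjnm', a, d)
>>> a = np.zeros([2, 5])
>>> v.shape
(5, 5)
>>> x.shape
(5, 5)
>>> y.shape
(5,)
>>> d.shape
(2, 5, 5, 5)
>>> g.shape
(2, 5)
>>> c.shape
(5, 5)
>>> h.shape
(2, 5, 5, 5)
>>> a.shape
(2, 5)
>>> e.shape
(5, 5)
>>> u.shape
(5, 5, 2, 3)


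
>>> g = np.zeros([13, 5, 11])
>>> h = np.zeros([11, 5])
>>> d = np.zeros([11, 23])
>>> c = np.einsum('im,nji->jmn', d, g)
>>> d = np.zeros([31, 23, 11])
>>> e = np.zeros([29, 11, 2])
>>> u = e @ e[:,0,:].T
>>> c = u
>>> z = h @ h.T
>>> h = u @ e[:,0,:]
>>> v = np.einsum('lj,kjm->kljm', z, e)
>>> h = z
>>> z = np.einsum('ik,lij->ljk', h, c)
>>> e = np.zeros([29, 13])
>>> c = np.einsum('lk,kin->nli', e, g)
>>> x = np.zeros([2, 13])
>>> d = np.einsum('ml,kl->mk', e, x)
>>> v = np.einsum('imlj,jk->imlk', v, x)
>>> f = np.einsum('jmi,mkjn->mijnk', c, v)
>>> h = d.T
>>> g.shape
(13, 5, 11)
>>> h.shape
(2, 29)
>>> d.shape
(29, 2)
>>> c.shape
(11, 29, 5)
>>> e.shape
(29, 13)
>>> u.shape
(29, 11, 29)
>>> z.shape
(29, 29, 11)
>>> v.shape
(29, 11, 11, 13)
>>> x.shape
(2, 13)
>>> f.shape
(29, 5, 11, 13, 11)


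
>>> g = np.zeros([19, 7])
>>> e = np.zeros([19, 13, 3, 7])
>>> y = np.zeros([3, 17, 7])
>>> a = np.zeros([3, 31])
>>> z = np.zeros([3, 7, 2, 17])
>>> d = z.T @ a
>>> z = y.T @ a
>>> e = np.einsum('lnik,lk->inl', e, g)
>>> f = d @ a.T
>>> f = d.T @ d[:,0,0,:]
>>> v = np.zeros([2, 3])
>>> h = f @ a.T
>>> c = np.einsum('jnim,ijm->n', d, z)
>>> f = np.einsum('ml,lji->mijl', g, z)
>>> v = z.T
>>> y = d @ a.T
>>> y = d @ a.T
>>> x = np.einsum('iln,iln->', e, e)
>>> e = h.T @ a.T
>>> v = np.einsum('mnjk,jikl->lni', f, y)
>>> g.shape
(19, 7)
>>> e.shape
(3, 2, 7, 3)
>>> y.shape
(17, 2, 7, 3)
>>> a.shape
(3, 31)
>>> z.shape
(7, 17, 31)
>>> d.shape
(17, 2, 7, 31)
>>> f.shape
(19, 31, 17, 7)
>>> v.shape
(3, 31, 2)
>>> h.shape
(31, 7, 2, 3)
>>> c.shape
(2,)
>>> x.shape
()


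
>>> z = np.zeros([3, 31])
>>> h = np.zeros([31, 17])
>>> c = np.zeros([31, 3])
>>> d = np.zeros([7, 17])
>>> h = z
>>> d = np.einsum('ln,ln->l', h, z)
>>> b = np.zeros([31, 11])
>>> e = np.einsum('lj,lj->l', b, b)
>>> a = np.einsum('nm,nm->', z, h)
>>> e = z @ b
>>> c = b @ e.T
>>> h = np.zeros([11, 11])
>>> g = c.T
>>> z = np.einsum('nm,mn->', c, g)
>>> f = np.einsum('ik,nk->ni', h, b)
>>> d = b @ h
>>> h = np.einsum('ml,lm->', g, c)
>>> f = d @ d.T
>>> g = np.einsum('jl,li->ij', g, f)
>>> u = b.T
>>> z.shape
()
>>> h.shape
()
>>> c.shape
(31, 3)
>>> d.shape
(31, 11)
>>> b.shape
(31, 11)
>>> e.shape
(3, 11)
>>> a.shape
()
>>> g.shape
(31, 3)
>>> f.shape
(31, 31)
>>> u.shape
(11, 31)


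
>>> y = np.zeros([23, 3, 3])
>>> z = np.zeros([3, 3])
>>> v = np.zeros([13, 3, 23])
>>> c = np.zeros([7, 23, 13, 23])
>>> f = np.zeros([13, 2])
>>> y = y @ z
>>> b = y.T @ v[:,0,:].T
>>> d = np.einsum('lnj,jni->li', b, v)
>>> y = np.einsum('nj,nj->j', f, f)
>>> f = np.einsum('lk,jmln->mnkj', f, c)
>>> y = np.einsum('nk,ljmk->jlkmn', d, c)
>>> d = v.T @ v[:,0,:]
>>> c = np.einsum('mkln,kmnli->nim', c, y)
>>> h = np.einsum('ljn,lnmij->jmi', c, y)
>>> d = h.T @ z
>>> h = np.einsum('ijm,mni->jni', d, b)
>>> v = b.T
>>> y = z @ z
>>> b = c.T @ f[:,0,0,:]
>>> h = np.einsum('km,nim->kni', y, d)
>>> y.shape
(3, 3)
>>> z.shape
(3, 3)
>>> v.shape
(13, 3, 3)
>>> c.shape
(23, 3, 7)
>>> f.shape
(23, 23, 2, 7)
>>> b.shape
(7, 3, 7)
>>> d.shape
(13, 23, 3)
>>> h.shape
(3, 13, 23)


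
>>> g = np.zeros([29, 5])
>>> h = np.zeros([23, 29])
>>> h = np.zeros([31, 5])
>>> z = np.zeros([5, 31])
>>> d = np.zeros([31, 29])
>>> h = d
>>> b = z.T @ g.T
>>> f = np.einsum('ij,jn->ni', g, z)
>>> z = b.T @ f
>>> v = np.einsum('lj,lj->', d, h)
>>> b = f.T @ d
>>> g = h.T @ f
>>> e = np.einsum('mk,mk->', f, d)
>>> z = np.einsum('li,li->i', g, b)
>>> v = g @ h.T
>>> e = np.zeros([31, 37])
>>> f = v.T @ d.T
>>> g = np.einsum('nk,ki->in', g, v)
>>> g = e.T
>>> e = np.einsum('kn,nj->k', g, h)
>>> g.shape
(37, 31)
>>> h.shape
(31, 29)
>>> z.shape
(29,)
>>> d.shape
(31, 29)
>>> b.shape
(29, 29)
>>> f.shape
(31, 31)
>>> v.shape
(29, 31)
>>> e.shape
(37,)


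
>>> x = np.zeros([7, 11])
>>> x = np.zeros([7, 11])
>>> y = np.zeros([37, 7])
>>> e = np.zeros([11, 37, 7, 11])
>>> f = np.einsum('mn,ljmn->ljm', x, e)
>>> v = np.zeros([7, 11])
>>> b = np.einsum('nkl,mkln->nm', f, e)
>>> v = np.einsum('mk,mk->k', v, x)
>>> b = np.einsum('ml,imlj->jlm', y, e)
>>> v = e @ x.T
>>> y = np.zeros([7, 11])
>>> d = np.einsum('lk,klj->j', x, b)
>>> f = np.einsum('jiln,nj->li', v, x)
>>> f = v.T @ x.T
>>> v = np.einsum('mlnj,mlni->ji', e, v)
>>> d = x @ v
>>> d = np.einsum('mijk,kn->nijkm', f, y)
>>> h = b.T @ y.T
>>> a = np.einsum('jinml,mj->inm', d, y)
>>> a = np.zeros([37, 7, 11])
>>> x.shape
(7, 11)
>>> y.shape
(7, 11)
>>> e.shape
(11, 37, 7, 11)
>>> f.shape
(7, 7, 37, 7)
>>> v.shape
(11, 7)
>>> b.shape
(11, 7, 37)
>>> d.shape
(11, 7, 37, 7, 7)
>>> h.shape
(37, 7, 7)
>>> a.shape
(37, 7, 11)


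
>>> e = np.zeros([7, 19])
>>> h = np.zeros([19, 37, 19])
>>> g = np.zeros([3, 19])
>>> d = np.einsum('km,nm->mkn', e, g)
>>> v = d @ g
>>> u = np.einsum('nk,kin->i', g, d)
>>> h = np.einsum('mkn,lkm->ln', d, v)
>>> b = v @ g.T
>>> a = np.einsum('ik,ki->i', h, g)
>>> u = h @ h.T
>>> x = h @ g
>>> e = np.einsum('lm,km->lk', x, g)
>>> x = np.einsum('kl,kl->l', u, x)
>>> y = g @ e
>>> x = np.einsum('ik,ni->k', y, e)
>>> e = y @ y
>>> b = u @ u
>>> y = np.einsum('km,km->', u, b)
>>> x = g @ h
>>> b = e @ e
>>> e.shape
(3, 3)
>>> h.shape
(19, 3)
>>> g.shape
(3, 19)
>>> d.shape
(19, 7, 3)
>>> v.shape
(19, 7, 19)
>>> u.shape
(19, 19)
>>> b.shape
(3, 3)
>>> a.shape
(19,)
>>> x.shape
(3, 3)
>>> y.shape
()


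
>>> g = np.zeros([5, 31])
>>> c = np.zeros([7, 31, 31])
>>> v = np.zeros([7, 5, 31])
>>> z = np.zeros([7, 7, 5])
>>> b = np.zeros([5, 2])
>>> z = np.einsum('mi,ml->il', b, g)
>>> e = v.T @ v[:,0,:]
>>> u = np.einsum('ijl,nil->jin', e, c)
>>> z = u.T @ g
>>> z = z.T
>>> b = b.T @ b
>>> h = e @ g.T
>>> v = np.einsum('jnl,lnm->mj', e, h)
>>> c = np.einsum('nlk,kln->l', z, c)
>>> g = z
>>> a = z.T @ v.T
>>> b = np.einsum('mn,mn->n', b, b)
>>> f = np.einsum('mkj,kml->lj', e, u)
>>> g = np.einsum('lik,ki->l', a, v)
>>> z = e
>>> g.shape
(7,)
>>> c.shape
(31,)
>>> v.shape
(5, 31)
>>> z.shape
(31, 5, 31)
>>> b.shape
(2,)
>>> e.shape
(31, 5, 31)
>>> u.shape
(5, 31, 7)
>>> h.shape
(31, 5, 5)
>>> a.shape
(7, 31, 5)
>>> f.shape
(7, 31)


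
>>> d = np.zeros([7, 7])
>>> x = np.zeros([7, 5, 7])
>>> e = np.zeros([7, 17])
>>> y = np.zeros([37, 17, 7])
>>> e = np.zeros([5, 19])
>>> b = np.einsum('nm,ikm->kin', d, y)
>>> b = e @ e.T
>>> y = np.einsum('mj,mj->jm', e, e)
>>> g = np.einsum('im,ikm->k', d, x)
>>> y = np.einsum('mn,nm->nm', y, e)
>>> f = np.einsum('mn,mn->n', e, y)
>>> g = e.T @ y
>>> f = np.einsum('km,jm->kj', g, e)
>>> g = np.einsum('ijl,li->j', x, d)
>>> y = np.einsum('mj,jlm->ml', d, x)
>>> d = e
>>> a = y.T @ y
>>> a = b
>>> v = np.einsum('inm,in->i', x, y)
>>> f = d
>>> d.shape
(5, 19)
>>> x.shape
(7, 5, 7)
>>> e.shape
(5, 19)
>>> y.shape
(7, 5)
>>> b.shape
(5, 5)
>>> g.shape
(5,)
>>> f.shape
(5, 19)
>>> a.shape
(5, 5)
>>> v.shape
(7,)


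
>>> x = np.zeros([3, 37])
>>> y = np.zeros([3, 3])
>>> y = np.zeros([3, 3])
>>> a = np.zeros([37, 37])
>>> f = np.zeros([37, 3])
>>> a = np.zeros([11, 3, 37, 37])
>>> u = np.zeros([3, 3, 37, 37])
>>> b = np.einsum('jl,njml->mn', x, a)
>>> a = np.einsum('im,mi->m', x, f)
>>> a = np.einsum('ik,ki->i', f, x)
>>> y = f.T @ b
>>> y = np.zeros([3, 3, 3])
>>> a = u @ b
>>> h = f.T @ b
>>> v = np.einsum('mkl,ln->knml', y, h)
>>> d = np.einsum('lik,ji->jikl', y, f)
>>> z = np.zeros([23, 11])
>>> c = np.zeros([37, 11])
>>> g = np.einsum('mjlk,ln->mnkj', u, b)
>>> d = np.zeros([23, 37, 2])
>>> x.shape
(3, 37)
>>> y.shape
(3, 3, 3)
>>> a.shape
(3, 3, 37, 11)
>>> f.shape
(37, 3)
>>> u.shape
(3, 3, 37, 37)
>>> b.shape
(37, 11)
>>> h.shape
(3, 11)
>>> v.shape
(3, 11, 3, 3)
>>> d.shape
(23, 37, 2)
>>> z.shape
(23, 11)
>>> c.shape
(37, 11)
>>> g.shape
(3, 11, 37, 3)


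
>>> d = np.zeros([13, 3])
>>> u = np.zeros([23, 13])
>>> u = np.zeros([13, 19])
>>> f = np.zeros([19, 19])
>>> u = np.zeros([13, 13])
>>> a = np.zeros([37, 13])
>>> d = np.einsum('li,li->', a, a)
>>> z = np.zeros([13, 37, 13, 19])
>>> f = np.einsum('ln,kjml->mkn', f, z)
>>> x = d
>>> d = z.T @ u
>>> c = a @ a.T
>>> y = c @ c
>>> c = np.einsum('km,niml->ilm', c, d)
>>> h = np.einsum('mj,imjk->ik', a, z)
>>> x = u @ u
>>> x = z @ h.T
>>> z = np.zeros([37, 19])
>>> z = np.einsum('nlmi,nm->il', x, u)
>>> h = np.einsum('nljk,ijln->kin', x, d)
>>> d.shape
(19, 13, 37, 13)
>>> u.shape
(13, 13)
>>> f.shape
(13, 13, 19)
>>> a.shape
(37, 13)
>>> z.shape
(13, 37)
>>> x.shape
(13, 37, 13, 13)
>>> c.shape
(13, 13, 37)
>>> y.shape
(37, 37)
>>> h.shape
(13, 19, 13)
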